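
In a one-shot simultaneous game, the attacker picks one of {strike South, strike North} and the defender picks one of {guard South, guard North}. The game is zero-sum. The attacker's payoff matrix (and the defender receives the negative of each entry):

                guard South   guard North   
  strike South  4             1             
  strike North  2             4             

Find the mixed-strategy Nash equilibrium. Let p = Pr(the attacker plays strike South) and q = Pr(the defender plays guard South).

The attacker's mix must leave the defender indifferent between guard South and guard North.
  the defender's payoff from guard South: p·(-4) + (1−p)·(-2) = -2p - 2
  the defender's payoff from guard North: p·(-1) + (1−p)·(-4) = 3p - 4
  -2p - 2 = 3p - 4  ⇒  -5p = -2  ⇒  p = 2/5.
In a mixed equilibrium the attacker is indifferent between strike South and strike North; this condition fixes q.
  the attacker's payoff to strike South: q·4 + (1−q)·1 = 3q + 1
  the attacker's payoff to strike North: q·2 + (1−q)·4 = -2q + 4
  3q + 1 = -2q + 4  ⇒  5q = 3  ⇒  q = 3/5.

p = 2/5, q = 3/5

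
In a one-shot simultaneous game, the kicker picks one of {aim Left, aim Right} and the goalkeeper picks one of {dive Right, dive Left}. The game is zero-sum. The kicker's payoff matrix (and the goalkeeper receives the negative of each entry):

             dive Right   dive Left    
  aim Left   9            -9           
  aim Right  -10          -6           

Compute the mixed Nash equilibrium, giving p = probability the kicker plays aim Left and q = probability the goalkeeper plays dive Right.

p = 2/11, q = 3/22

The goalkeeper's indifference between dive Right and dive Left determines the kicker's mixing probability p:
  the goalkeeper's payoff to dive Right: p·(-9) + (1−p)·10 = -19p + 10
  the goalkeeper's payoff to dive Left: p·9 + (1−p)·6 = 3p + 6
  -19p + 10 = 3p + 6  ⇒  -22p = -4  ⇒  p = 2/11.
In a mixed equilibrium the kicker is indifferent between aim Left and aim Right; this condition fixes q.
  the kicker's payoff to aim Left: q·9 + (1−q)·(-9) = 18q - 9
  the kicker's payoff to aim Right: q·(-10) + (1−q)·(-6) = -4q - 6
  18q - 9 = -4q - 6  ⇒  22q = 3  ⇒  q = 3/22.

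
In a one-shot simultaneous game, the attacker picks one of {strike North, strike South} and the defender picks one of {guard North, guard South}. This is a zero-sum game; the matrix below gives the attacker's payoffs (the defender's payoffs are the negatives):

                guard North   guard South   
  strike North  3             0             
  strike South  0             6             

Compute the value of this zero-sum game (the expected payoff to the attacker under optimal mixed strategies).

Set the attacker's expected payoff from strike North equal to that from strike South:
  the attacker's payoff to strike North: q·3 + (1−q)·0 = 3q
  the attacker's payoff to strike South: q·0 + (1−q)·6 = -6q + 6
  3q = -6q + 6  ⇒  9q = 6  ⇒  q = 2/3.
The value is the attacker's expected payoff against this mix (using strike North): (2/3)·3 + (1/3)·0 = 2.

v = 2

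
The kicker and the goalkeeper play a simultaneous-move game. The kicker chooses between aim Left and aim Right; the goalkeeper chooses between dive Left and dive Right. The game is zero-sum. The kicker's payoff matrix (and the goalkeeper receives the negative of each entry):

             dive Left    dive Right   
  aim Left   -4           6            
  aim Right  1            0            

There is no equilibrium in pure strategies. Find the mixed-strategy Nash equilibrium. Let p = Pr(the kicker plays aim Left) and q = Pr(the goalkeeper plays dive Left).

p = 1/11, q = 6/11

The kicker's mix must leave the goalkeeper indifferent between dive Left and dive Right.
  the goalkeeper's expected payoff from dive Left: p·4 + (1−p)·(-1) = 5p - 1
  the goalkeeper's expected payoff from dive Right: p·(-6) + (1−p)·0 = -6p
  5p - 1 = -6p  ⇒  11p = 1  ⇒  p = 1/11.
Set the kicker's expected payoff from aim Left equal to that from aim Right:
  the kicker's expected payoff from aim Left: q·(-4) + (1−q)·6 = -10q + 6
  the kicker's expected payoff from aim Right: q·1 + (1−q)·0 = q
  -10q + 6 = q  ⇒  -11q = -6  ⇒  q = 6/11.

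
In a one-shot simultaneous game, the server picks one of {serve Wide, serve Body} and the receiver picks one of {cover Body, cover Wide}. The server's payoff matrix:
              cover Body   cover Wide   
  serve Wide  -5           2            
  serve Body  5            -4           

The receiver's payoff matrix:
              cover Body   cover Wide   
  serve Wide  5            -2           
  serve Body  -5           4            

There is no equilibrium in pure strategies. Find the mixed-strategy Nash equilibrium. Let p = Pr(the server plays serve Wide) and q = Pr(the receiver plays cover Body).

In a mixed equilibrium the receiver is indifferent between cover Body and cover Wide; this condition fixes p.
  the receiver's payoff from cover Body: p·5 + (1−p)·(-5) = 10p - 5
  the receiver's payoff from cover Wide: p·(-2) + (1−p)·4 = -6p + 4
  10p - 5 = -6p + 4  ⇒  16p = 9  ⇒  p = 9/16.
Set the server's expected payoff from serve Wide equal to that from serve Body:
  the server's payoff to serve Wide: q·(-5) + (1−q)·2 = -7q + 2
  the server's payoff to serve Body: q·5 + (1−q)·(-4) = 9q - 4
  -7q + 2 = 9q - 4  ⇒  -16q = -6  ⇒  q = 3/8.

p = 9/16, q = 3/8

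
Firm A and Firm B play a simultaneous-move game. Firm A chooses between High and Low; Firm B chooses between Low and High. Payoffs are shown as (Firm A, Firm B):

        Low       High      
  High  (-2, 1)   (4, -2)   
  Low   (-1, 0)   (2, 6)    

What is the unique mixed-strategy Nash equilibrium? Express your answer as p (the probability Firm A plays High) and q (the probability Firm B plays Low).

p = 2/3, q = 2/3

In a mixed equilibrium Firm B is indifferent between Low and High; this condition fixes p.
  Firm B's payoff from Low: p·1 + (1−p)·0 = p
  Firm B's payoff from High: p·(-2) + (1−p)·6 = -8p + 6
  p = -8p + 6  ⇒  9p = 6  ⇒  p = 2/3.
Set Firm A's expected payoff from High equal to that from Low:
  Firm A's payoff to High: q·(-2) + (1−q)·4 = -6q + 4
  Firm A's payoff to Low: q·(-1) + (1−q)·2 = -3q + 2
  -6q + 4 = -3q + 2  ⇒  -3q = -2  ⇒  q = 2/3.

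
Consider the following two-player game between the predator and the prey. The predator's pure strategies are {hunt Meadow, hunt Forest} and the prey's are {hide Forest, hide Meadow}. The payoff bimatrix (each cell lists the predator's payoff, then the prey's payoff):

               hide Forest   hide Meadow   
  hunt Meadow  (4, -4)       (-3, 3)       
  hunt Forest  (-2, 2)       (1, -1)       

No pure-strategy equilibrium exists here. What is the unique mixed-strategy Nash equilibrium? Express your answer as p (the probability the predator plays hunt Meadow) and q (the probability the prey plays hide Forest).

p = 3/10, q = 2/5

The predator's mix must leave the prey indifferent between hide Forest and hide Meadow.
  the prey's payoff from hide Forest: p·(-4) + (1−p)·2 = -6p + 2
  the prey's payoff from hide Meadow: p·3 + (1−p)·(-1) = 4p - 1
  -6p + 2 = 4p - 1  ⇒  -10p = -3  ⇒  p = 3/10.
For the predator to be willing to mix, the predator must be indifferent between hunt Meadow and hunt Forest, which pins down the prey's mix.
  the predator's payoff to hunt Meadow: q·4 + (1−q)·(-3) = 7q - 3
  the predator's payoff to hunt Forest: q·(-2) + (1−q)·1 = -3q + 1
  7q - 3 = -3q + 1  ⇒  10q = 4  ⇒  q = 2/5.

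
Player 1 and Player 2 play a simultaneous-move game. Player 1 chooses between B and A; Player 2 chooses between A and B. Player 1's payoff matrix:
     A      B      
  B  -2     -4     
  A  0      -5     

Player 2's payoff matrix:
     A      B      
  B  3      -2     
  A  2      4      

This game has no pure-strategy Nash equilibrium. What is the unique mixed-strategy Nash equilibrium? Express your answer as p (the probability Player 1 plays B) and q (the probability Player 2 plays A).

Player 2's indifference between A and B determines Player 1's mixing probability p:
  Player 2's expected payoff from A: p·3 + (1−p)·2 = p + 2
  Player 2's expected payoff from B: p·(-2) + (1−p)·4 = -6p + 4
  p + 2 = -6p + 4  ⇒  7p = 2  ⇒  p = 2/7.
Set Player 1's expected payoff from B equal to that from A:
  Player 1's payoff from B: q·(-2) + (1−q)·(-4) = 2q - 4
  Player 1's payoff from A: q·0 + (1−q)·(-5) = 5q - 5
  2q - 4 = 5q - 5  ⇒  -3q = -1  ⇒  q = 1/3.

p = 2/7, q = 1/3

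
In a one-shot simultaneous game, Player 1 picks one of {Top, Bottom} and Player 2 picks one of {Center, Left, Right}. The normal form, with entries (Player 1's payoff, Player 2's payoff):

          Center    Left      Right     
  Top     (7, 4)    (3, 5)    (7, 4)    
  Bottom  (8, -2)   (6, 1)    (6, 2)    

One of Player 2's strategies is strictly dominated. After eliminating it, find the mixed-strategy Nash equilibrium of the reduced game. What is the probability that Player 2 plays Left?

Player 2's strategy Center is strictly dominated by Left: 5 > 4 and 1 > -2. Eliminate Center.
In a mixed equilibrium Player 1 is indifferent between Top and Bottom; this condition fixes q.
  Player 1's payoff from Top: q·3 + (1−q)·7 = -4q + 7
  Player 1's payoff from Bottom: q·6 + (1−q)·6 = 6
  -4q + 7 = 6  ⇒  -4q = -1  ⇒  q = 1/4.

q = 1/4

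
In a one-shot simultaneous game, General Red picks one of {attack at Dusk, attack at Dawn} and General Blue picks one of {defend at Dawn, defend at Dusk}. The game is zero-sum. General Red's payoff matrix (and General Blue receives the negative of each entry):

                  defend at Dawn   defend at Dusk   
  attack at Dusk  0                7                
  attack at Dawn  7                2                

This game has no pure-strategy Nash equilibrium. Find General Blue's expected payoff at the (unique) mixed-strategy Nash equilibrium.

Set General Blue's expected payoff from defend at Dawn equal to that from defend at Dusk:
  General Blue's expected payoff from defend at Dawn: p·0 + (1−p)·(-7) = 7p - 7
  General Blue's expected payoff from defend at Dusk: p·(-7) + (1−p)·(-2) = -5p - 2
  7p - 7 = -5p - 2  ⇒  12p = 5  ⇒  p = 5/12.
At equilibrium General Blue is indifferent across columns, so General Blue's payoff equals the payoff from defend at Dawn: (5/12)·0 + (7/12)·(-7) = -49/12.

-49/12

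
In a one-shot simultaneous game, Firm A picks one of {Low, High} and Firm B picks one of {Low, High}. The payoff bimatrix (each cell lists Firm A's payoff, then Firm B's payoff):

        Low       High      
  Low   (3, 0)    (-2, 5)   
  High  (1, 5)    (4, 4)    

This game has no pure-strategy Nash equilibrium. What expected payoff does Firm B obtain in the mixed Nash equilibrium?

Set Firm B's expected payoff from Low equal to that from High:
  Firm B's expected payoff from Low: p·0 + (1−p)·5 = -5p + 5
  Firm B's expected payoff from High: p·5 + (1−p)·4 = p + 4
  -5p + 5 = p + 4  ⇒  -6p = -1  ⇒  p = 1/6.
At equilibrium Firm B is indifferent across columns, so Firm B's payoff equals the payoff from Low: (1/6)·0 + (5/6)·5 = 25/6.

25/6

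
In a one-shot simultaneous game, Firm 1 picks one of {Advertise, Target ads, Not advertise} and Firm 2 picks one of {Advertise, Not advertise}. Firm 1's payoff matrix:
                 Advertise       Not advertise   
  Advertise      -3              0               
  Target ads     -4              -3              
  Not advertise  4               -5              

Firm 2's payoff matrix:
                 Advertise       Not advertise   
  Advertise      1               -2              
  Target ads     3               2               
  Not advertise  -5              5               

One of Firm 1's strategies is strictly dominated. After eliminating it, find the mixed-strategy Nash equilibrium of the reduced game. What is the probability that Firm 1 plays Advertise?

Firm 1's strategy Target ads is strictly dominated by Advertise: -3 > -4 and 0 > -3. Eliminate Target ads.
Firm 2's indifference between Advertise and Not advertise determines Firm 1's mixing probability p:
  Firm 2's payoff to Advertise: p·1 + (1−p)·(-5) = 6p - 5
  Firm 2's payoff to Not advertise: p·(-2) + (1−p)·5 = -7p + 5
  6p - 5 = -7p + 5  ⇒  13p = 10  ⇒  p = 10/13.

p = 10/13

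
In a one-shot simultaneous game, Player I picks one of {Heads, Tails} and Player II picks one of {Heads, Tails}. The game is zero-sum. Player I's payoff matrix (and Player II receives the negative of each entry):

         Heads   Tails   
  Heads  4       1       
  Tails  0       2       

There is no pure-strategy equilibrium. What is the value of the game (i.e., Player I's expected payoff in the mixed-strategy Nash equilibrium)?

v = 8/5

Player I's indifference between Heads and Tails determines Player II's mixing probability q:
  Player I's payoff to Heads: q·4 + (1−q)·1 = 3q + 1
  Player I's payoff to Tails: q·0 + (1−q)·2 = -2q + 2
  3q + 1 = -2q + 2  ⇒  5q = 1  ⇒  q = 1/5.
The value is Player I's expected payoff against this mix (using Heads): (1/5)·4 + (4/5)·1 = 8/5.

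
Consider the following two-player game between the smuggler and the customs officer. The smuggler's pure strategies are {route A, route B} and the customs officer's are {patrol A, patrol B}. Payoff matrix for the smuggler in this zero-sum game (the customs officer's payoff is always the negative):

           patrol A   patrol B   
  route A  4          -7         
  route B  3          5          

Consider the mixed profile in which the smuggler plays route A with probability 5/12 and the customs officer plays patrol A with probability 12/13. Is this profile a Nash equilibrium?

Given the smuggler's mix p = 5/12, the customs officer's payoff from patrol A is -41/12 but from patrol B is 0. The customs officer strictly prefers patrol B, so the customs officer would not mix.
So the proposed profile is not a Nash equilibrium.

No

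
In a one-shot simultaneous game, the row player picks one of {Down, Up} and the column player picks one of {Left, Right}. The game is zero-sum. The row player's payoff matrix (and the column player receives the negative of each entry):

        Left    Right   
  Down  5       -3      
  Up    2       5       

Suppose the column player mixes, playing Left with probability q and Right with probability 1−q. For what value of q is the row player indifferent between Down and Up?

q = 8/11

Set the row player's expected payoff from Down equal to that from Up:
  the row player's expected payoff from Down: q·5 + (1−q)·(-3) = 8q - 3
  the row player's expected payoff from Up: q·2 + (1−q)·5 = -3q + 5
  8q - 3 = -3q + 5  ⇒  11q = 8  ⇒  q = 8/11.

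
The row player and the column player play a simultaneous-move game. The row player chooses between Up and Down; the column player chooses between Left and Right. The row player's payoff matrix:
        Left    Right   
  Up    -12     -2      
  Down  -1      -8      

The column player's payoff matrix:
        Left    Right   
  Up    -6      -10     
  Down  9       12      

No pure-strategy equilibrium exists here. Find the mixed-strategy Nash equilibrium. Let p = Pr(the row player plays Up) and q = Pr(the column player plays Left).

p = 3/7, q = 6/17

The column player's indifference between Left and Right determines the row player's mixing probability p:
  the column player's payoff to Left: p·(-6) + (1−p)·9 = -15p + 9
  the column player's payoff to Right: p·(-10) + (1−p)·12 = -22p + 12
  -15p + 9 = -22p + 12  ⇒  7p = 3  ⇒  p = 3/7.
Set the row player's expected payoff from Up equal to that from Down:
  the row player's payoff to Up: q·(-12) + (1−q)·(-2) = -10q - 2
  the row player's payoff to Down: q·(-1) + (1−q)·(-8) = 7q - 8
  -10q - 2 = 7q - 8  ⇒  -17q = -6  ⇒  q = 6/17.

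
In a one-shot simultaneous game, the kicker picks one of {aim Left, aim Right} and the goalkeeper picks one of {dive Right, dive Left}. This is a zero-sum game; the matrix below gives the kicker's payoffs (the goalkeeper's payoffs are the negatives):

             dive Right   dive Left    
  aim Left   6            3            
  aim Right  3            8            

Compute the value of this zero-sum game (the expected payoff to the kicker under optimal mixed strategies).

For the kicker to be willing to mix, the kicker must be indifferent between aim Left and aim Right, which pins down the goalkeeper's mix.
  the kicker's payoff to aim Left: q·6 + (1−q)·3 = 3q + 3
  the kicker's payoff to aim Right: q·3 + (1−q)·8 = -5q + 8
  3q + 3 = -5q + 8  ⇒  8q = 5  ⇒  q = 5/8.
The value is the kicker's expected payoff against this mix (using aim Left): (5/8)·6 + (3/8)·3 = 39/8.

v = 39/8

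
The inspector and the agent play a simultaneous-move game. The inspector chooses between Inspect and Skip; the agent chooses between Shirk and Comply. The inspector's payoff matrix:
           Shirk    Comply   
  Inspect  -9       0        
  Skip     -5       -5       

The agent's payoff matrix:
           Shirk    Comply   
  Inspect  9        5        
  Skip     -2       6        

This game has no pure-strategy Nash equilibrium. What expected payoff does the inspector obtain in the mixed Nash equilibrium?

-5

The inspector's indifference between Inspect and Skip determines the agent's mixing probability q:
  the inspector's payoff from Inspect: q·(-9) + (1−q)·0 = -9q
  the inspector's payoff from Skip: q·(-5) + (1−q)·(-5) = -5
  -9q = -5  ⇒  -9q = -5  ⇒  q = 5/9.
At equilibrium the inspector is indifferent across rows, so the inspector's payoff equals the payoff from Inspect: (5/9)·(-9) + (4/9)·0 = -5.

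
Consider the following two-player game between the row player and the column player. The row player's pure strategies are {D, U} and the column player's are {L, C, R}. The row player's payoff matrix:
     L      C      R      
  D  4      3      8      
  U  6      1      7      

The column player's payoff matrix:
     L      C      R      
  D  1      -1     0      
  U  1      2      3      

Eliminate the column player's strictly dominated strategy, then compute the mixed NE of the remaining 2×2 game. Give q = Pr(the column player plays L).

q = 1/3

The column player's strategy C is strictly dominated by R: 0 > -1 and 3 > 2. Eliminate C.
For the row player to be willing to mix, the row player must be indifferent between D and U, which pins down the column player's mix.
  the row player's payoff to D: q·4 + (1−q)·8 = -4q + 8
  the row player's payoff to U: q·6 + (1−q)·7 = -q + 7
  -4q + 8 = -q + 7  ⇒  -3q = -1  ⇒  q = 1/3.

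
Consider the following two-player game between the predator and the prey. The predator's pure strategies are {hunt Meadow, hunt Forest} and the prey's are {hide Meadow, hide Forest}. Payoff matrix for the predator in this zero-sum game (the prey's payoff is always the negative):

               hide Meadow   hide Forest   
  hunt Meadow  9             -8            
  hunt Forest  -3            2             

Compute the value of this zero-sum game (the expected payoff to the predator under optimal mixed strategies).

v = -3/11

Set the predator's expected payoff from hunt Meadow equal to that from hunt Forest:
  the predator's payoff to hunt Meadow: q·9 + (1−q)·(-8) = 17q - 8
  the predator's payoff to hunt Forest: q·(-3) + (1−q)·2 = -5q + 2
  17q - 8 = -5q + 2  ⇒  22q = 10  ⇒  q = 5/11.
The value is the predator's expected payoff against this mix (using hunt Meadow): (5/11)·9 + (6/11)·(-8) = -3/11.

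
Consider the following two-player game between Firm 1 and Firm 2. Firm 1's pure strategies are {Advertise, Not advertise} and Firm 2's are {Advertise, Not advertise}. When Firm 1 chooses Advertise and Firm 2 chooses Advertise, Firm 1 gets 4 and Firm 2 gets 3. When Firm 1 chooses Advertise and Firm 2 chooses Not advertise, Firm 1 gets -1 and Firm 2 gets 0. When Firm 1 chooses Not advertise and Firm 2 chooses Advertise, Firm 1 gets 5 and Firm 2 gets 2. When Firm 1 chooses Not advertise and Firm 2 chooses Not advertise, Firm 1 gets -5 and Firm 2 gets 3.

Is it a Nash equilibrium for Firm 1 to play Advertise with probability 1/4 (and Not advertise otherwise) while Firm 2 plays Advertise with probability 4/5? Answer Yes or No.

Yes

Check Firm 2's indifference given Firm 1's mix p = 1/4:
  payoff from Advertise = 9/4; payoff from Not advertise = 9/4 — equal.
Check Firm 1's indifference given Firm 2's mix q = 4/5:
  payoff from Advertise = 3; payoff from Not advertise = 3 — equal.
Both players are indifferent, so neither can profitably deviate.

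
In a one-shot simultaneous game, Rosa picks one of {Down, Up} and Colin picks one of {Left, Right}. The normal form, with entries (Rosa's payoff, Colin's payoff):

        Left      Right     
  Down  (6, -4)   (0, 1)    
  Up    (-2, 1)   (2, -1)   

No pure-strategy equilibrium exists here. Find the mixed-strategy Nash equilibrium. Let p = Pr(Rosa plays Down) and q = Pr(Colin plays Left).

Rosa's mix must leave Colin indifferent between Left and Right.
  Colin's expected payoff from Left: p·(-4) + (1−p)·1 = -5p + 1
  Colin's expected payoff from Right: p·1 + (1−p)·(-1) = 2p - 1
  -5p + 1 = 2p - 1  ⇒  -7p = -2  ⇒  p = 2/7.
In a mixed equilibrium Rosa is indifferent between Down and Up; this condition fixes q.
  Rosa's payoff from Down: q·6 + (1−q)·0 = 6q
  Rosa's payoff from Up: q·(-2) + (1−q)·2 = -4q + 2
  6q = -4q + 2  ⇒  10q = 2  ⇒  q = 1/5.

p = 2/7, q = 1/5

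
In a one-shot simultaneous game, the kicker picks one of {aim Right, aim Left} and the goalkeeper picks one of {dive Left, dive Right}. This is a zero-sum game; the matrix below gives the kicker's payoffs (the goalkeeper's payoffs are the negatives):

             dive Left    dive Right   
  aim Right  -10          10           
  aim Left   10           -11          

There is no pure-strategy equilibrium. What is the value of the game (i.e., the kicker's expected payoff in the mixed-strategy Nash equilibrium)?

The kicker's indifference between aim Right and aim Left determines the goalkeeper's mixing probability q:
  the kicker's payoff to aim Right: q·(-10) + (1−q)·10 = -20q + 10
  the kicker's payoff to aim Left: q·10 + (1−q)·(-11) = 21q - 11
  -20q + 10 = 21q - 11  ⇒  -41q = -21  ⇒  q = 21/41.
The value is the kicker's expected payoff against this mix (using aim Right): (21/41)·(-10) + (20/41)·10 = -10/41.

v = -10/41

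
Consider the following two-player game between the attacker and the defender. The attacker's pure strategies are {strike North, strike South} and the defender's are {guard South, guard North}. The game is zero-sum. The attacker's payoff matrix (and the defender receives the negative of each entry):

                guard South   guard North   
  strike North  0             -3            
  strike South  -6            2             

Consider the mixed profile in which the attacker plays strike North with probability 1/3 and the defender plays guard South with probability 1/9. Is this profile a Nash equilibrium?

No

Given the attacker's mix p = 1/3, the defender's payoff from guard South is 4 but from guard North is -1/3. The defender strictly prefers guard South, so the defender would not mix.
So the proposed profile is not a Nash equilibrium.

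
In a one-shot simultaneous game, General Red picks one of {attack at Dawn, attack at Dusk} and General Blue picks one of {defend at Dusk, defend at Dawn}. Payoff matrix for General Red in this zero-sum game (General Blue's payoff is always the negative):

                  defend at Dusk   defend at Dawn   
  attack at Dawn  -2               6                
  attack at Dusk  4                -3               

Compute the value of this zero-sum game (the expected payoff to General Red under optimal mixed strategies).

General Red's indifference between attack at Dawn and attack at Dusk determines General Blue's mixing probability q:
  General Red's payoff to attack at Dawn: q·(-2) + (1−q)·6 = -8q + 6
  General Red's payoff to attack at Dusk: q·4 + (1−q)·(-3) = 7q - 3
  -8q + 6 = 7q - 3  ⇒  -15q = -9  ⇒  q = 3/5.
The value is General Red's expected payoff against this mix (using attack at Dawn): (3/5)·(-2) + (2/5)·6 = 6/5.

v = 6/5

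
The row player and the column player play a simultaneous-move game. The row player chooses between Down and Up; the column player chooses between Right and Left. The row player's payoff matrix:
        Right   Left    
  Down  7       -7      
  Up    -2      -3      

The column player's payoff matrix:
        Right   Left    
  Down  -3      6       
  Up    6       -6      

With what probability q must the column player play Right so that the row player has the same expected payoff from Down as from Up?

q = 4/13

In a mixed equilibrium the row player is indifferent between Down and Up; this condition fixes q.
  the row player's payoff from Down: q·7 + (1−q)·(-7) = 14q - 7
  the row player's payoff from Up: q·(-2) + (1−q)·(-3) = q - 3
  14q - 7 = q - 3  ⇒  13q = 4  ⇒  q = 4/13.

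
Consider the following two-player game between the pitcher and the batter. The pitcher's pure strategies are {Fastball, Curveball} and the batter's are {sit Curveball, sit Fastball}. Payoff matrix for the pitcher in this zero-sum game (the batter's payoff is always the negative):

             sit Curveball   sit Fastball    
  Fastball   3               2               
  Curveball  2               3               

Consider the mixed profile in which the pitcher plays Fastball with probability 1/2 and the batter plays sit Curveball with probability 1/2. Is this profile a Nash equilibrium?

Yes

Check the batter's indifference given the pitcher's mix p = 1/2:
  payoff from sit Curveball = -5/2; payoff from sit Fastball = -5/2 — equal.
Check the pitcher's indifference given the batter's mix q = 1/2:
  payoff from Fastball = 5/2; payoff from Curveball = 5/2 — equal.
Both players are indifferent, so neither can profitably deviate.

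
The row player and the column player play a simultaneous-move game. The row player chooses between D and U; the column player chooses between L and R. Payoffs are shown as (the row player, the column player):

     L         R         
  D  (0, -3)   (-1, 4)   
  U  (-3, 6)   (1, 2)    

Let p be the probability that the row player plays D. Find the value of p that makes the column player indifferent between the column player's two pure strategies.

The column player's indifference between L and R determines the row player's mixing probability p:
  the column player's expected payoff from L: p·(-3) + (1−p)·6 = -9p + 6
  the column player's expected payoff from R: p·4 + (1−p)·2 = 2p + 2
  -9p + 6 = 2p + 2  ⇒  -11p = -4  ⇒  p = 4/11.

p = 4/11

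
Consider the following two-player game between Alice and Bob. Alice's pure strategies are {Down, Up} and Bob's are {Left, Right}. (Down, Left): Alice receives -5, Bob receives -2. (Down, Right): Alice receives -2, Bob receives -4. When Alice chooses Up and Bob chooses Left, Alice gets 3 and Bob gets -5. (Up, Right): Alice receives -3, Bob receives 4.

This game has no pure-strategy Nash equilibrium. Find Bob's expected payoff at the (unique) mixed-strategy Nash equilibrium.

-28/11

Alice's mix must leave Bob indifferent between Left and Right.
  Bob's payoff from Left: p·(-2) + (1−p)·(-5) = 3p - 5
  Bob's payoff from Right: p·(-4) + (1−p)·4 = -8p + 4
  3p - 5 = -8p + 4  ⇒  11p = 9  ⇒  p = 9/11.
At equilibrium Bob is indifferent across columns, so Bob's payoff equals the payoff from Left: (9/11)·(-2) + (2/11)·(-5) = -28/11.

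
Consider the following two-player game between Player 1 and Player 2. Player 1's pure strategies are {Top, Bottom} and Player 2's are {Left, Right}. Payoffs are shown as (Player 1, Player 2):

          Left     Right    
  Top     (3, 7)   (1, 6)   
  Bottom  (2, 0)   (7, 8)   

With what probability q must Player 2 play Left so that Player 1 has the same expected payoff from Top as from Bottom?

Player 2's mix must leave Player 1 indifferent between Top and Bottom.
  Player 1's expected payoff from Top: q·3 + (1−q)·1 = 2q + 1
  Player 1's expected payoff from Bottom: q·2 + (1−q)·7 = -5q + 7
  2q + 1 = -5q + 7  ⇒  7q = 6  ⇒  q = 6/7.

q = 6/7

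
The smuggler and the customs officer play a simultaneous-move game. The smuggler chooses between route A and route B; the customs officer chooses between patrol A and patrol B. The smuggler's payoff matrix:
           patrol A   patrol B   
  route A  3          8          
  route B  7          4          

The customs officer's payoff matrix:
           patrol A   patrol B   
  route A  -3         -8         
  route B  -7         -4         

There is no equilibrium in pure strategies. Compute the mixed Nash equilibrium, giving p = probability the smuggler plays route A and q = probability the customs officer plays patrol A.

p = 3/8, q = 1/2

In a mixed equilibrium the customs officer is indifferent between patrol A and patrol B; this condition fixes p.
  the customs officer's payoff to patrol A: p·(-3) + (1−p)·(-7) = 4p - 7
  the customs officer's payoff to patrol B: p·(-8) + (1−p)·(-4) = -4p - 4
  4p - 7 = -4p - 4  ⇒  8p = 3  ⇒  p = 3/8.
Set the smuggler's expected payoff from route A equal to that from route B:
  the smuggler's expected payoff from route A: q·3 + (1−q)·8 = -5q + 8
  the smuggler's expected payoff from route B: q·7 + (1−q)·4 = 3q + 4
  -5q + 8 = 3q + 4  ⇒  -8q = -4  ⇒  q = 1/2.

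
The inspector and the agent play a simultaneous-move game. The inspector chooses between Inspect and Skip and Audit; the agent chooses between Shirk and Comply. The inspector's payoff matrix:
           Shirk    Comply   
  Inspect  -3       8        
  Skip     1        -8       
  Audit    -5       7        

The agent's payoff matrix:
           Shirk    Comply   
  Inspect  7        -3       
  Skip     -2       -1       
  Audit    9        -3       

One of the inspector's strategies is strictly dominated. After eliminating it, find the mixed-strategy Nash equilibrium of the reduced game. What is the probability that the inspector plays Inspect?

p = 1/11

The inspector's strategy Audit is strictly dominated by Inspect: -3 > -5 and 8 > 7. Eliminate Audit.
In a mixed equilibrium the agent is indifferent between Shirk and Comply; this condition fixes p.
  the agent's payoff from Shirk: p·7 + (1−p)·(-2) = 9p - 2
  the agent's payoff from Comply: p·(-3) + (1−p)·(-1) = -2p - 1
  9p - 2 = -2p - 1  ⇒  11p = 1  ⇒  p = 1/11.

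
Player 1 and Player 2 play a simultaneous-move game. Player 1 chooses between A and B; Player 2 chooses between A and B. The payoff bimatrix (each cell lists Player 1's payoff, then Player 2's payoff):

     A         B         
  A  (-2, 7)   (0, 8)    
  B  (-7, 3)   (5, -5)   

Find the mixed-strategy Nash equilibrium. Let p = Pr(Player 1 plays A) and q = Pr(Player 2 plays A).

p = 8/9, q = 1/2

Player 2's indifference between A and B determines Player 1's mixing probability p:
  Player 2's expected payoff from A: p·7 + (1−p)·3 = 4p + 3
  Player 2's expected payoff from B: p·8 + (1−p)·(-5) = 13p - 5
  4p + 3 = 13p - 5  ⇒  -9p = -8  ⇒  p = 8/9.
Player 1's indifference between A and B determines Player 2's mixing probability q:
  Player 1's payoff from A: q·(-2) + (1−q)·0 = -2q
  Player 1's payoff from B: q·(-7) + (1−q)·5 = -12q + 5
  -2q = -12q + 5  ⇒  10q = 5  ⇒  q = 1/2.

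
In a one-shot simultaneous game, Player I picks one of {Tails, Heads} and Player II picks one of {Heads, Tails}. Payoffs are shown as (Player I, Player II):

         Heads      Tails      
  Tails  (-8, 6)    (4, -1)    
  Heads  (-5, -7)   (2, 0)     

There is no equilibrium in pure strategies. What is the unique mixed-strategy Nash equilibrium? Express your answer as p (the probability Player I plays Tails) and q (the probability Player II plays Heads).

Set Player II's expected payoff from Heads equal to that from Tails:
  Player II's payoff to Heads: p·6 + (1−p)·(-7) = 13p - 7
  Player II's payoff to Tails: p·(-1) + (1−p)·0 = -p
  13p - 7 = -p  ⇒  14p = 7  ⇒  p = 1/2.
Set Player I's expected payoff from Tails equal to that from Heads:
  Player I's payoff from Tails: q·(-8) + (1−q)·4 = -12q + 4
  Player I's payoff from Heads: q·(-5) + (1−q)·2 = -7q + 2
  -12q + 4 = -7q + 2  ⇒  -5q = -2  ⇒  q = 2/5.

p = 1/2, q = 2/5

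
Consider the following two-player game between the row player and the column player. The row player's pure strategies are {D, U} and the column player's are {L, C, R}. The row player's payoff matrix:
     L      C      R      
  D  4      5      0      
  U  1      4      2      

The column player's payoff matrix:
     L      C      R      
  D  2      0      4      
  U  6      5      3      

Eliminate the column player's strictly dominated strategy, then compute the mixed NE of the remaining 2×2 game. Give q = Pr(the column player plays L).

The column player's strategy C is strictly dominated by L: 2 > 0 and 6 > 5. Eliminate C.
For the row player to be willing to mix, the row player must be indifferent between D and U, which pins down the column player's mix.
  the row player's payoff to D: q·4 + (1−q)·0 = 4q
  the row player's payoff to U: q·1 + (1−q)·2 = -q + 2
  4q = -q + 2  ⇒  5q = 2  ⇒  q = 2/5.

q = 2/5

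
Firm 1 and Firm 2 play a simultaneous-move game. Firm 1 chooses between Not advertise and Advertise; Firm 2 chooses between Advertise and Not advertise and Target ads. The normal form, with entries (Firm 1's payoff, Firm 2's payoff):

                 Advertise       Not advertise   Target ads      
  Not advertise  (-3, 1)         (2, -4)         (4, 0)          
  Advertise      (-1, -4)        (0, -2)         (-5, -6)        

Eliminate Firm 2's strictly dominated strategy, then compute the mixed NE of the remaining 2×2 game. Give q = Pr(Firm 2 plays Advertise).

Firm 2's strategy Target ads is strictly dominated by Advertise: 1 > 0 and -4 > -6. Eliminate Target ads.
Firm 1's indifference between Not advertise and Advertise determines Firm 2's mixing probability q:
  Firm 1's payoff to Not advertise: q·(-3) + (1−q)·2 = -5q + 2
  Firm 1's payoff to Advertise: q·(-1) + (1−q)·0 = -q
  -5q + 2 = -q  ⇒  -4q = -2  ⇒  q = 1/2.

q = 1/2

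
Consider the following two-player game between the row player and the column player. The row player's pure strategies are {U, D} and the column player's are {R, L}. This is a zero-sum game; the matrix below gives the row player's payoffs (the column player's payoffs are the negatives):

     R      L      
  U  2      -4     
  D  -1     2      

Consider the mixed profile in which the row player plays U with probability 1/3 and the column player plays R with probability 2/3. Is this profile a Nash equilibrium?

Check the column player's indifference given the row player's mix p = 1/3:
  payoff from R = 0; payoff from L = 0 — equal.
Check the row player's indifference given the column player's mix q = 2/3:
  payoff from U = 0; payoff from D = 0 — equal.
Both players are indifferent, so neither can profitably deviate.

Yes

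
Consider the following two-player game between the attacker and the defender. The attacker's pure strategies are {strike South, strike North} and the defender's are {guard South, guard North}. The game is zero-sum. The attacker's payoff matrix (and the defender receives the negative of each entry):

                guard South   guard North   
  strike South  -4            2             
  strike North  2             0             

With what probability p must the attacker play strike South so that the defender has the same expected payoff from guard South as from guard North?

The defender's indifference between guard South and guard North determines the attacker's mixing probability p:
  the defender's payoff to guard South: p·4 + (1−p)·(-2) = 6p - 2
  the defender's payoff to guard North: p·(-2) + (1−p)·0 = -2p
  6p - 2 = -2p  ⇒  8p = 2  ⇒  p = 1/4.

p = 1/4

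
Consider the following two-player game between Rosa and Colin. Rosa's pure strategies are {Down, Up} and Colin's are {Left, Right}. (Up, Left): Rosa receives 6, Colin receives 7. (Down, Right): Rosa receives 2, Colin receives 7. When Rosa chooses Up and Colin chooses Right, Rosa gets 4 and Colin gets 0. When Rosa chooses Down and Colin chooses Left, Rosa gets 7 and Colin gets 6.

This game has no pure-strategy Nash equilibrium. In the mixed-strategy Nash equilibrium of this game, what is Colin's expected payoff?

49/8

Set Colin's expected payoff from Left equal to that from Right:
  Colin's expected payoff from Left: p·6 + (1−p)·7 = -p + 7
  Colin's expected payoff from Right: p·7 + (1−p)·0 = 7p
  -p + 7 = 7p  ⇒  -8p = -7  ⇒  p = 7/8.
At equilibrium Colin is indifferent across columns, so Colin's payoff equals the payoff from Left: (7/8)·6 + (1/8)·7 = 49/8.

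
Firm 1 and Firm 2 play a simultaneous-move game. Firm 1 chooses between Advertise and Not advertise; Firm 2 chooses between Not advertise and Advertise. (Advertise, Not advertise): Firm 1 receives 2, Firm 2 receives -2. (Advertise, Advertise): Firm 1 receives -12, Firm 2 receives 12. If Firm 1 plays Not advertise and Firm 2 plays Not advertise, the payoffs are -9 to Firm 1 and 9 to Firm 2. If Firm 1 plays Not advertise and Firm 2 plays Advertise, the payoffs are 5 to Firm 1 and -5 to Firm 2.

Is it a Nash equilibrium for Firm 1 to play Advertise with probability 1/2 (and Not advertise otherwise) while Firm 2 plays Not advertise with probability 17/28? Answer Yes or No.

Check Firm 2's indifference given Firm 1's mix p = 1/2:
  payoff from Not advertise = 7/2; payoff from Advertise = 7/2 — equal.
Check Firm 1's indifference given Firm 2's mix q = 17/28:
  payoff from Advertise = -7/2; payoff from Not advertise = -7/2 — equal.
Both players are indifferent, so neither can profitably deviate.

Yes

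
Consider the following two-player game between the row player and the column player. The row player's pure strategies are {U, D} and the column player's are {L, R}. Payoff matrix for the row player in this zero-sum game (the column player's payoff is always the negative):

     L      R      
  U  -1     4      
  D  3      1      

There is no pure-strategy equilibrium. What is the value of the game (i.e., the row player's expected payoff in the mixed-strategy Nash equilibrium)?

The column player's mix must leave the row player indifferent between U and D.
  the row player's expected payoff from U: q·(-1) + (1−q)·4 = -5q + 4
  the row player's expected payoff from D: q·3 + (1−q)·1 = 2q + 1
  -5q + 4 = 2q + 1  ⇒  -7q = -3  ⇒  q = 3/7.
The value is the row player's expected payoff against this mix (using U): (3/7)·(-1) + (4/7)·4 = 13/7.

v = 13/7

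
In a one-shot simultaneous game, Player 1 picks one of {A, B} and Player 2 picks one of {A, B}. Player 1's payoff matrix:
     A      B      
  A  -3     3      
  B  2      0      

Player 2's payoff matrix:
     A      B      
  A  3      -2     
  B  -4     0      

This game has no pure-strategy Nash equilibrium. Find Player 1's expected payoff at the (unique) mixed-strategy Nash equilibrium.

Player 2's mix must leave Player 1 indifferent between A and B.
  Player 1's payoff from A: q·(-3) + (1−q)·3 = -6q + 3
  Player 1's payoff from B: q·2 + (1−q)·0 = 2q
  -6q + 3 = 2q  ⇒  -8q = -3  ⇒  q = 3/8.
At equilibrium Player 1 is indifferent across rows, so Player 1's payoff equals the payoff from A: (3/8)·(-3) + (5/8)·3 = 3/4.

3/4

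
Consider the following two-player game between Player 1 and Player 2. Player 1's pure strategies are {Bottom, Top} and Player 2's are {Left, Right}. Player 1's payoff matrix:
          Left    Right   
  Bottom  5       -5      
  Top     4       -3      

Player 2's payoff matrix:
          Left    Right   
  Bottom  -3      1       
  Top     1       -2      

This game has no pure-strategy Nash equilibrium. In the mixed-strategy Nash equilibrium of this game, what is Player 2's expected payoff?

-5/7

Set Player 2's expected payoff from Left equal to that from Right:
  Player 2's payoff to Left: p·(-3) + (1−p)·1 = -4p + 1
  Player 2's payoff to Right: p·1 + (1−p)·(-2) = 3p - 2
  -4p + 1 = 3p - 2  ⇒  -7p = -3  ⇒  p = 3/7.
At equilibrium Player 2 is indifferent across columns, so Player 2's payoff equals the payoff from Left: (3/7)·(-3) + (4/7)·1 = -5/7.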